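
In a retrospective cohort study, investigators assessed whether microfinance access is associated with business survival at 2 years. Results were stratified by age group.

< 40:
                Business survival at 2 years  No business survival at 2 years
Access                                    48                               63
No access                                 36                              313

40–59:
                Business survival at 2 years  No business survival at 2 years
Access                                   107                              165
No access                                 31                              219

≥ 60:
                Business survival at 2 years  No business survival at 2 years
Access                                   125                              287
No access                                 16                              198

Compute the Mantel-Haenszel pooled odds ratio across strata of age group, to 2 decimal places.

OR_MH = Σ(aᵢdᵢ/nᵢ) / Σ(bᵢcᵢ/nᵢ), where nᵢ is the stratum total.
Stratum 1 (< 40): n = 460; a·d/n = 48·313/460 = 32.6609; b·c/n = 63·36/460 = 4.9304
Stratum 2 (40–59): n = 522; a·d/n = 107·219/522 = 44.8908; b·c/n = 165·31/522 = 9.7989
Stratum 3 (≥ 60): n = 626; a·d/n = 125·198/626 = 39.5367; b·c/n = 287·16/626 = 7.3355
OR_MH = (32.6609 + 44.8908 + 39.5367) / (4.9304 + 9.7989 + 7.3355) = 117.0884 / 22.0647 = 5.30658

5.31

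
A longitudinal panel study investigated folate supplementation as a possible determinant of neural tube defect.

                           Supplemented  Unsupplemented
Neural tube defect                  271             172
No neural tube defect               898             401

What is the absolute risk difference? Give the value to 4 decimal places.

Reading the table with exposure as columns: a = 271 (Supplemented, case), b = 898 (Supplemented, non-case), c = 172 (Unsupplemented, case), d = 401.
Risk in exposed = 271/1169 = 0.231822; risk in unexposed = 172/573 = 0.300175.
Risk difference = 0.231822 − 0.300175 = -0.068352

-0.0684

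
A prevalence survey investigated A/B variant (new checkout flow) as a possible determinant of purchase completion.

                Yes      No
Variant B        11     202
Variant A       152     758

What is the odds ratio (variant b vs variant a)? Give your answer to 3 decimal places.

Cells: a = 11, b = 202, c = 152, d = 758.
OR = (a·d)/(b·c) = (11 × 758) / (202 × 152) = 8338 / 30704 = 0.27156
Exposure is associated with lower odds of purchase completion (OR = 0.27 < 1).

0.272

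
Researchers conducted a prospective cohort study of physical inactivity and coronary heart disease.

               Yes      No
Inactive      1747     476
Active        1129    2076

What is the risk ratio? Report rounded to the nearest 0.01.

2.23

Cells: a = 1747, b = 476, c = 1129, d = 2076.
Risk in exposed = 1747/2223 = 0.78587; risk in unexposed = 1129/3205 = 0.35226.
RR = 0.78587 / 0.35226 = 2.23094
The risk among the exposed is 2.23 times that among the unexposed.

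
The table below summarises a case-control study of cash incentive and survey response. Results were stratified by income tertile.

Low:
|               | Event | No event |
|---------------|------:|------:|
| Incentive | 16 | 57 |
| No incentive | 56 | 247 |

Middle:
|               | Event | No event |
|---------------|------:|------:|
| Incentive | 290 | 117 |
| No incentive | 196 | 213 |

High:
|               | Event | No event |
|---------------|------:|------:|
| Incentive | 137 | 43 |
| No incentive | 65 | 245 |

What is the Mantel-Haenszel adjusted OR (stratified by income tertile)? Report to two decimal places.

3.66

OR_MH = Σ(aᵢdᵢ/nᵢ) / Σ(bᵢcᵢ/nᵢ), where nᵢ is the stratum total.
Stratum 1 (Low): n = 376; a·d/n = 16·247/376 = 10.5106; b·c/n = 57·56/376 = 8.4894
Stratum 2 (Middle): n = 816; a·d/n = 290·213/816 = 75.6985; b·c/n = 117·196/816 = 28.1029
Stratum 3 (High): n = 490; a·d/n = 137·245/490 = 68.5000; b·c/n = 43·65/490 = 5.7041
OR_MH = (10.5106 + 75.6985 + 68.5000) / (8.4894 + 28.1029 + 5.7041) = 154.7092 / 42.2964 = 3.65774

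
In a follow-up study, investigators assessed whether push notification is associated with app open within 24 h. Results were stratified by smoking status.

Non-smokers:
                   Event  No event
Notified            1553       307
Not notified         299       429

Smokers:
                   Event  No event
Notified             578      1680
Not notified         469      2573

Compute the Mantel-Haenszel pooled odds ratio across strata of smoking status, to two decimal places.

OR_MH = Σ(aᵢdᵢ/nᵢ) / Σ(bᵢcᵢ/nᵢ), where nᵢ is the stratum total.
Stratum 1 (Non-smokers): n = 2588; a·d/n = 1553·429/2588 = 257.4332; b·c/n = 307·299/2588 = 35.4687
Stratum 2 (Smokers): n = 5300; a·d/n = 578·2573/5300 = 280.6026; b·c/n = 1680·469/5300 = 148.6642
OR_MH = (257.4332 + 280.6026) / (35.4687 + 148.6642) = 538.0358 / 184.1329 = 2.92200

2.92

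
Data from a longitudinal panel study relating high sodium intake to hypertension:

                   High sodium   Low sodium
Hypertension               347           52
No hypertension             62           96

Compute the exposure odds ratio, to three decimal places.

Reading the table with exposure as columns: a = 347 (High sodium, case), b = 62 (High sodium, non-case), c = 52 (Low sodium, case), d = 96.
OR = (a·d)/(b·c) = (347 × 96) / (62 × 52) = 33312 / 3224 = 10.33251
The odds of hypertension are about 10.33 times as high in the high sodium group.

10.333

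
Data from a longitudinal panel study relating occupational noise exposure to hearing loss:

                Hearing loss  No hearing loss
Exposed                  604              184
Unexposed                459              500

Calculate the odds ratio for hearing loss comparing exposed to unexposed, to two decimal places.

Cells: a = 604, b = 184, c = 459, d = 500.
OR = (a·d)/(b·c) = (604 × 500) / (184 × 459) = 302000 / 84456 = 3.57583
The odds of hearing loss are about 3.58 times as high in the exposed group.

3.58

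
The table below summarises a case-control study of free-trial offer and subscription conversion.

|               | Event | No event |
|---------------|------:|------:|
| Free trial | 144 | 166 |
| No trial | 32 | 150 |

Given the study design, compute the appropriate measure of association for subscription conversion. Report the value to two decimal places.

Cells: a = 144, b = 166, c = 32, d = 150.
This is a case-control study: participants were sampled on outcome status, so risks in the source population cannot be estimated directly — relative risk is not valid here. The odds ratio is the appropriate measure.
OR = (a·d)/(b·c) = (144 × 150) / (166 × 32) = 21600 / 5312 = 4.06627

4.07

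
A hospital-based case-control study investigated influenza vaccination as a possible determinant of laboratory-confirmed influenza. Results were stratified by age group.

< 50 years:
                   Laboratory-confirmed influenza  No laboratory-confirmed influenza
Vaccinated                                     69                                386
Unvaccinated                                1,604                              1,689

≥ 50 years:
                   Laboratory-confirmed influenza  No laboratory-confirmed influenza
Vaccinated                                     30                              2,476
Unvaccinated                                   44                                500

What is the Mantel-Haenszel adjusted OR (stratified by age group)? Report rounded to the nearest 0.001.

OR_MH = Σ(aᵢdᵢ/nᵢ) / Σ(bᵢcᵢ/nᵢ), where nᵢ is the stratum total.
Stratum 1 (< 50 years): n = 3748; a·d/n = 69·1689/3748 = 31.0942; b·c/n = 386·1604/3748 = 165.1932
Stratum 2 (≥ 50 years): n = 3050; a·d/n = 30·500/3050 = 4.9180; b·c/n = 2476·44/3050 = 35.7193
OR_MH = (31.0942 + 4.9180) / (165.1932 + 35.7193) = 36.0122 / 200.9125 = 0.17924

0.179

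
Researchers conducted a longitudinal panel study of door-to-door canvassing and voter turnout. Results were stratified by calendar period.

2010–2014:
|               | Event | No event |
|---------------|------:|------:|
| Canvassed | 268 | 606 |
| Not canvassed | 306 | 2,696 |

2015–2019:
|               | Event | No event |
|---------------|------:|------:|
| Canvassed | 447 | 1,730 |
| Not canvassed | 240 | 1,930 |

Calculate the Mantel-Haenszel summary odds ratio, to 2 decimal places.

2.68

OR_MH = Σ(aᵢdᵢ/nᵢ) / Σ(bᵢcᵢ/nᵢ), where nᵢ is the stratum total.
Stratum 1 (2010–2014): n = 3876; a·d/n = 268·2696/3876 = 186.4107; b·c/n = 606·306/3876 = 47.8421
Stratum 2 (2015–2019): n = 4347; a·d/n = 447·1930/4347 = 198.4610; b·c/n = 1730·240/4347 = 95.5141
OR_MH = (186.4107 + 198.4610) / (47.8421 + 95.5141) = 384.8717 / 143.3563 = 2.68472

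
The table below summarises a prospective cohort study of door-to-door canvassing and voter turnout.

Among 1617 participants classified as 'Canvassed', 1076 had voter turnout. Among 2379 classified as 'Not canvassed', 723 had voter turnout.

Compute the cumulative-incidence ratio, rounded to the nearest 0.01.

From the description: a = 1076, b = 541, c = 723, d = 1656.
Risk in exposed = 1076/1617 = 0.66543; risk in unexposed = 723/2379 = 0.30391.
RR = 0.66543 / 0.30391 = 2.18957
The risk among the exposed is 2.19 times that among the unexposed.

2.19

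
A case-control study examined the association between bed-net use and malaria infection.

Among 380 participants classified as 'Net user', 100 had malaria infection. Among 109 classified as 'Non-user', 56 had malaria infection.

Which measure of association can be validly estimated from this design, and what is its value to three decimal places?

From the description: a = 100, b = 280, c = 56, d = 53.
This is a case-control study: participants were sampled on outcome status, so risks in the source population cannot be estimated directly — relative risk is not valid here. The odds ratio is the appropriate measure.
OR = (a·d)/(b·c) = (100 × 53) / (280 × 56) = 5300 / 15680 = 0.33801

0.338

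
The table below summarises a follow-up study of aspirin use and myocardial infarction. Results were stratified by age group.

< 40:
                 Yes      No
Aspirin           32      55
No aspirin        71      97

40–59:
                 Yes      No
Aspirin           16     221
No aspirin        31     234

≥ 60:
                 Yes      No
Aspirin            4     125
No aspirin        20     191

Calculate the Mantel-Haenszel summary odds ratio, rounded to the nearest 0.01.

0.60

OR_MH = Σ(aᵢdᵢ/nᵢ) / Σ(bᵢcᵢ/nᵢ), where nᵢ is the stratum total.
Stratum 1 (< 40): n = 255; a·d/n = 32·97/255 = 12.1725; b·c/n = 55·71/255 = 15.3137
Stratum 2 (40–59): n = 502; a·d/n = 16·234/502 = 7.4582; b·c/n = 221·31/502 = 13.6474
Stratum 3 (≥ 60): n = 340; a·d/n = 4·191/340 = 2.2471; b·c/n = 125·20/340 = 7.3529
OR_MH = (12.1725 + 7.4582 + 2.2471) / (15.3137 + 13.6474 + 7.3529) = 21.8778 / 36.3141 = 0.60246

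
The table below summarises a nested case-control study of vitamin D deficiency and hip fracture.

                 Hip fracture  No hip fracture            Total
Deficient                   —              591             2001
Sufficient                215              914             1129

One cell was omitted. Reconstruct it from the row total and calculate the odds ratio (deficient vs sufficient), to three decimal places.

10.142

The missing cell is in the exposed row: 2001 − 591 = 1410.
So a = 1410, b = 591, c = 215, d = 914.
OR = (a·d)/(b·c) = (1410 × 914) / (591 × 215) = 1288740 / 127065 = 10.14237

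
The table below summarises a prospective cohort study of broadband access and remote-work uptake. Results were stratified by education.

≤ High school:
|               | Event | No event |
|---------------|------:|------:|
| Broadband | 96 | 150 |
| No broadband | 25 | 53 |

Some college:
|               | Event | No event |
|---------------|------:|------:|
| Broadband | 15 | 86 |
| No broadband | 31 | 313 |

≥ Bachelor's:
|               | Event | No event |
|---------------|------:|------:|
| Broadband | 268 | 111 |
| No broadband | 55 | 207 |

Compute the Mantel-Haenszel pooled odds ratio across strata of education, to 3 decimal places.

OR_MH = Σ(aᵢdᵢ/nᵢ) / Σ(bᵢcᵢ/nᵢ), where nᵢ is the stratum total.
Stratum 1 (≤ High school): n = 324; a·d/n = 96·53/324 = 15.7037; b·c/n = 150·25/324 = 11.5741
Stratum 2 (Some college): n = 445; a·d/n = 15·313/445 = 10.5506; b·c/n = 86·31/445 = 5.9910
Stratum 3 (≥ Bachelor's): n = 641; a·d/n = 268·207/641 = 86.5460; b·c/n = 111·55/641 = 9.5242
OR_MH = (15.7037 + 10.5506 + 86.5460) / (11.5741 + 5.9910 + 9.5242) = 112.8003 / 27.0893 = 4.16402

4.164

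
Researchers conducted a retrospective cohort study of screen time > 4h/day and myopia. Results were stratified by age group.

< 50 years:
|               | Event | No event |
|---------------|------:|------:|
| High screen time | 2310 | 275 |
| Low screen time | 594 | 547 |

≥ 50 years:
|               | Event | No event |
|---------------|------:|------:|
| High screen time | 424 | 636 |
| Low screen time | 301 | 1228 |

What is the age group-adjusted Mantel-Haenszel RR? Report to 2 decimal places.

RR_MH = Σ(aᵢ·n₀ᵢ/nᵢ) / Σ(cᵢ·n₁ᵢ/nᵢ), with n₁ᵢ = aᵢ+bᵢ (exposed), n₀ᵢ = cᵢ+dᵢ (unexposed), nᵢ = n₁ᵢ+n₀ᵢ.
Stratum 1 (< 50 years): n₁ = 2585, n₀ = 1141, n = 3726; a·n₀/n = 2310·1141/3726 = 707.3833; c·n₁/n = 594·2585/3726 = 412.1014
Stratum 2 (≥ 50 years): n₁ = 1060, n₀ = 1529, n = 2589; a·n₀/n = 424·1529/2589 = 250.4040; c·n₁/n = 301·1060/2589 = 123.2368
RR_MH = (707.3833 + 250.4040) / (412.1014 + 123.2368) = 957.7873 / 535.3382 = 1.78913

1.79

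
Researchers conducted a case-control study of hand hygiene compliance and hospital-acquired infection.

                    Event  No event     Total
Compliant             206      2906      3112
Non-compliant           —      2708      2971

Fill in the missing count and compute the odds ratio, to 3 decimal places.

0.730

The missing cell is in the unexposed row: 2971 − 2708 = 263.
So a = 206, b = 2906, c = 263, d = 2708.
OR = (a·d)/(b·c) = (206 × 2708) / (2906 × 263) = 557848 / 764278 = 0.72990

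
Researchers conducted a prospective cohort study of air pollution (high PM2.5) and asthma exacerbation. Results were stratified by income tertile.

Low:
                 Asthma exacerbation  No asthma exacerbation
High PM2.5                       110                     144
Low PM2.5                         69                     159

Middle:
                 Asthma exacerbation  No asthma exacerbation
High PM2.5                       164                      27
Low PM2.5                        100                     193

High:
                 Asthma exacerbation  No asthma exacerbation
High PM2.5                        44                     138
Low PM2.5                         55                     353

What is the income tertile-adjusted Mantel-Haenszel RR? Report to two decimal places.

1.96

RR_MH = Σ(aᵢ·n₀ᵢ/nᵢ) / Σ(cᵢ·n₁ᵢ/nᵢ), with n₁ᵢ = aᵢ+bᵢ (exposed), n₀ᵢ = cᵢ+dᵢ (unexposed), nᵢ = n₁ᵢ+n₀ᵢ.
Stratum 1 (Low): n₁ = 254, n₀ = 228, n = 482; a·n₀/n = 110·228/482 = 52.0332; c·n₁/n = 69·254/482 = 36.3610
Stratum 2 (Middle): n₁ = 191, n₀ = 293, n = 484; a·n₀/n = 164·293/484 = 99.2810; c·n₁/n = 100·191/484 = 39.4628
Stratum 3 (High): n₁ = 182, n₀ = 408, n = 590; a·n₀/n = 44·408/590 = 30.4271; c·n₁/n = 55·182/590 = 16.9661
RR_MH = (52.0332 + 99.2810 + 30.4271) / (36.3610 + 39.4628 + 16.9661) = 181.7413 / 92.7899 = 1.95863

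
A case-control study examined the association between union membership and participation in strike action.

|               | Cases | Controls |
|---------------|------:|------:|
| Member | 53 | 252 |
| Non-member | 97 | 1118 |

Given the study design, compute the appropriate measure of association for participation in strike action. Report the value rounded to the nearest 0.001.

2.424

Cells: a = 53, b = 252, c = 97, d = 1118.
This is a case-control study: participants were sampled on outcome status, so risks in the source population cannot be estimated directly — relative risk is not valid here. The odds ratio is the appropriate measure.
OR = (a·d)/(b·c) = (53 × 1118) / (252 × 97) = 59254 / 24444 = 2.42407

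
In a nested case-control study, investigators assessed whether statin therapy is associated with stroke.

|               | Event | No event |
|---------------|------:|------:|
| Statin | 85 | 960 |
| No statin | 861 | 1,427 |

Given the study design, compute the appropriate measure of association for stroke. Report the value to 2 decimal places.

0.15

Cells: a = 85, b = 960, c = 861, d = 1427.
This is a nested case-control study: participants were sampled on outcome status, so risks in the source population cannot be estimated directly — relative risk is not valid here. The odds ratio is the appropriate measure.
OR = (a·d)/(b·c) = (85 × 1427) / (960 × 861) = 121295 / 826560 = 0.14675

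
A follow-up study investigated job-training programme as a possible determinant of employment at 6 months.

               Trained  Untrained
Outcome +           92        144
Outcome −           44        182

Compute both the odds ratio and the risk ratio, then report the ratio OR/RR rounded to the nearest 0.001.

Reading the table with exposure as columns: a = 92 (Trained, case), b = 44 (Trained, non-case), c = 144 (Untrained, case), d = 182.
OR = (92·182)/(44·144) = 16744/6336 = 2.64268
Risk in exposed = 92/136 = 0.67647; risk in unexposed = 144/326 = 0.44172; RR = 1.53145
OR/RR = 2.64268 / 1.53145 = 1.72560
The outcome is not rare, so the OR lies further from 1 than the RR.

1.726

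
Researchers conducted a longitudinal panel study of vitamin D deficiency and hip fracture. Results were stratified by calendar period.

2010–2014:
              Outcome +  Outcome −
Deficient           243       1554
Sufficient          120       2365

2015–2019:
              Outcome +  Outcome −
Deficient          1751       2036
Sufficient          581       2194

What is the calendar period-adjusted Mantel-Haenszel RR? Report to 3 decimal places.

RR_MH = Σ(aᵢ·n₀ᵢ/nᵢ) / Σ(cᵢ·n₁ᵢ/nᵢ), with n₁ᵢ = aᵢ+bᵢ (exposed), n₀ᵢ = cᵢ+dᵢ (unexposed), nᵢ = n₁ᵢ+n₀ᵢ.
Stratum 1 (2010–2014): n₁ = 1797, n₀ = 2485, n = 4282; a·n₀/n = 243·2485/4282 = 141.0217; c·n₁/n = 120·1797/4282 = 50.3596
Stratum 2 (2015–2019): n₁ = 3787, n₀ = 2775, n = 6562; a·n₀/n = 1751·2775/6562 = 740.4793; c·n₁/n = 581·3787/6562 = 335.3013
RR_MH = (141.0217 + 740.4793) / (50.3596 + 335.3013) = 881.5010 / 385.6609 = 2.28569

2.286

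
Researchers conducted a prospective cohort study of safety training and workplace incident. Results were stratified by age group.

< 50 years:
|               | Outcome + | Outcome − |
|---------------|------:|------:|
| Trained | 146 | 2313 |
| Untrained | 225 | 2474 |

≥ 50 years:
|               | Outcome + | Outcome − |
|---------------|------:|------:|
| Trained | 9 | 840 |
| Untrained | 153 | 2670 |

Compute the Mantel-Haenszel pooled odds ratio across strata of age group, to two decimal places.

0.56

OR_MH = Σ(aᵢdᵢ/nᵢ) / Σ(bᵢcᵢ/nᵢ), where nᵢ is the stratum total.
Stratum 1 (< 50 years): n = 5158; a·d/n = 146·2474/5158 = 70.0279; b·c/n = 2313·225/5158 = 100.8967
Stratum 2 (≥ 50 years): n = 3672; a·d/n = 9·2670/3672 = 6.5441; b·c/n = 840·153/3672 = 35.0000
OR_MH = (70.0279 + 6.5441) / (100.8967 + 35.0000) = 76.5720 / 135.8967 = 0.56346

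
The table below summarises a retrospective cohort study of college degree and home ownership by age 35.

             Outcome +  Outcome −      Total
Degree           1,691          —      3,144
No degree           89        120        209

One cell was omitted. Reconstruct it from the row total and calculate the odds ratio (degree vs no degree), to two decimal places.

The missing cell is in the exposed row: 3144 − 1691 = 1453.
So a = 1691, b = 1453, c = 89, d = 120.
OR = (a·d)/(b·c) = (1691 × 120) / (1453 × 89) = 202920 / 129317 = 1.56917

1.57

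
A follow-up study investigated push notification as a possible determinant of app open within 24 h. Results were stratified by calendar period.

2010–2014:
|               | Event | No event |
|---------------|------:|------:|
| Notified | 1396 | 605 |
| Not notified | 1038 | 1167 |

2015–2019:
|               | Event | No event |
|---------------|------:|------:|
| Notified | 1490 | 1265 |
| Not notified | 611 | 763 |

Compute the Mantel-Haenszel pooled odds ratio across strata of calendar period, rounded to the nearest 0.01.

OR_MH = Σ(aᵢdᵢ/nᵢ) / Σ(bᵢcᵢ/nᵢ), where nᵢ is the stratum total.
Stratum 1 (2010–2014): n = 4206; a·d/n = 1396·1167/4206 = 387.3352; b·c/n = 605·1038/4206 = 149.3081
Stratum 2 (2015–2019): n = 4129; a·d/n = 1490·763/4129 = 275.3379; b·c/n = 1265·611/4129 = 187.1918
OR_MH = (387.3352 + 275.3379) / (149.3081 + 187.1918) = 662.6731 / 336.4999 = 1.96931

1.97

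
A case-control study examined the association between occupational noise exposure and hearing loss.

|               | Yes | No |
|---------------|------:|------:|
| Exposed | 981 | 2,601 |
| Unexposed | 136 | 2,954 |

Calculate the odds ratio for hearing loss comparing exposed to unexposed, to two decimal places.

Cells: a = 981, b = 2601, c = 136, d = 2954.
OR = (a·d)/(b·c) = (981 × 2954) / (2601 × 136) = 2897874 / 353736 = 8.19219
The odds of hearing loss are about 8.19 times as high in the exposed group.

8.19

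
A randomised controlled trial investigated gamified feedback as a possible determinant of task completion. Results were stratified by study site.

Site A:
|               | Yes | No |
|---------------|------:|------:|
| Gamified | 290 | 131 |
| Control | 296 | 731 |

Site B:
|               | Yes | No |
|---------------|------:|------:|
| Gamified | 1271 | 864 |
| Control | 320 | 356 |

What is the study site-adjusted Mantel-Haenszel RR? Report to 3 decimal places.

1.554

RR_MH = Σ(aᵢ·n₀ᵢ/nᵢ) / Σ(cᵢ·n₁ᵢ/nᵢ), with n₁ᵢ = aᵢ+bᵢ (exposed), n₀ᵢ = cᵢ+dᵢ (unexposed), nᵢ = n₁ᵢ+n₀ᵢ.
Stratum 1 (Site A): n₁ = 421, n₀ = 1027, n = 1448; a·n₀/n = 290·1027/1448 = 205.6837; c·n₁/n = 296·421/1448 = 86.0608
Stratum 2 (Site B): n₁ = 2135, n₀ = 676, n = 2811; a·n₀/n = 1271·676/2811 = 305.6549; c·n₁/n = 320·2135/2811 = 243.0452
RR_MH = (205.6837 + 305.6549) / (86.0608 + 243.0452) = 511.3386 / 329.1060 = 1.55372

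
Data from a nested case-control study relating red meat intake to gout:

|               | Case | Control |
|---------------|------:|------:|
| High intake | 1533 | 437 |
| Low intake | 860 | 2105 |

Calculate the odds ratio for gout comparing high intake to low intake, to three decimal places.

8.586

Cells: a = 1533, b = 437, c = 860, d = 2105.
OR = (a·d)/(b·c) = (1533 × 2105) / (437 × 860) = 3226965 / 375820 = 8.58646
The odds of gout are about 8.59 times as high in the high intake group.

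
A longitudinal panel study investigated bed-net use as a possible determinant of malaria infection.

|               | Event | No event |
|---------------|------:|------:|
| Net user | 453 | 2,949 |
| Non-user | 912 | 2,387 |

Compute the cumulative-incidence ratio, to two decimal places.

0.48

Cells: a = 453, b = 2949, c = 912, d = 2387.
Risk in exposed = 453/3402 = 0.13316; risk in unexposed = 912/3299 = 0.27645.
RR = 0.13316 / 0.27645 = 0.48167
The risk is 52% lower among the exposed than among the unexposed.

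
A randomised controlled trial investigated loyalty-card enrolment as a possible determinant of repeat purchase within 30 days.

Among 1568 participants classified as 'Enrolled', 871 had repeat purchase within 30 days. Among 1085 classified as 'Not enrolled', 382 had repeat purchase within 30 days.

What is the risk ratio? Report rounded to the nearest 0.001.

1.578

From the description: a = 871, b = 697, c = 382, d = 703.
Risk in exposed = 871/1568 = 0.55548; risk in unexposed = 382/1085 = 0.35207.
RR = 0.55548 / 0.35207 = 1.57775
The risk among the exposed is 1.58 times that among the unexposed.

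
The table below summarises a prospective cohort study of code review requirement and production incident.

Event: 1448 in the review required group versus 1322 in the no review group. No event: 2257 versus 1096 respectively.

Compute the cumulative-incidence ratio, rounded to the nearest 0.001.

From the description: a = 1448, b = 2257, c = 1322, d = 1096.
Risk in exposed = 1448/3705 = 0.39082; risk in unexposed = 1322/2418 = 0.54673.
RR = 0.39082 / 0.54673 = 0.71483
The risk is 29% lower among the exposed than among the unexposed.

0.715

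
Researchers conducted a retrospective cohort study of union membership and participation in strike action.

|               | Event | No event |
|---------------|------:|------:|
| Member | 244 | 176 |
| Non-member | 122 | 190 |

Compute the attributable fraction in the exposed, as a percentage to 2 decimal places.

32.69

Cells: a = 244, b = 176, c = 122, d = 190.
Risk in exposed = 244/420 = 0.58095; risk in unexposed = 122/312 = 0.39103.
RR = 0.58095/0.39103 = 1.48571
AR% = (RR − 1)/RR × 100 = (1.48571 − 1)/1.48571 × 100 = 32.6923%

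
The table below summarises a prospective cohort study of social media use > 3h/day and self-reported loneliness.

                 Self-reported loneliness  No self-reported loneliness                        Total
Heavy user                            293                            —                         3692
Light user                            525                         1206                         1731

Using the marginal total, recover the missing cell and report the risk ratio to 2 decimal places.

0.26

The missing cell is in the exposed row: 3692 − 293 = 3399.
So a = 293, b = 3399, c = 525, d = 1206.
RR = [a/(a+b)] / [c/(c+d)] = (293/3692) / (525/1731) = 0.07936/0.30329 = 0.26166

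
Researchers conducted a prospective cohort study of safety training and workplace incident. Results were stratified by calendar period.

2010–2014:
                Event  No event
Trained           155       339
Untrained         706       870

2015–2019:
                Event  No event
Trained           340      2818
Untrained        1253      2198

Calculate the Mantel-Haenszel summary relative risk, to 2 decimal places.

0.39

RR_MH = Σ(aᵢ·n₀ᵢ/nᵢ) / Σ(cᵢ·n₁ᵢ/nᵢ), with n₁ᵢ = aᵢ+bᵢ (exposed), n₀ᵢ = cᵢ+dᵢ (unexposed), nᵢ = n₁ᵢ+n₀ᵢ.
Stratum 1 (2010–2014): n₁ = 494, n₀ = 1576, n = 2070; a·n₀/n = 155·1576/2070 = 118.0097; c·n₁/n = 706·494/2070 = 168.4850
Stratum 2 (2015–2019): n₁ = 3158, n₀ = 3451, n = 6609; a·n₀/n = 340·3451/6609 = 177.5367; c·n₁/n = 1253·3158/6609 = 598.7251
RR_MH = (118.0097 + 177.5367) / (168.4850 + 598.7251) = 295.5464 / 767.2101 = 0.38522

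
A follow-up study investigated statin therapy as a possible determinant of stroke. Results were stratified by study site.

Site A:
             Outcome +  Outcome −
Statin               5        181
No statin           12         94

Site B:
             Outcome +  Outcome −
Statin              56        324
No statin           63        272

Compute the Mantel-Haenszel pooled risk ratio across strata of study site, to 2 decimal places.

0.68

RR_MH = Σ(aᵢ·n₀ᵢ/nᵢ) / Σ(cᵢ·n₁ᵢ/nᵢ), with n₁ᵢ = aᵢ+bᵢ (exposed), n₀ᵢ = cᵢ+dᵢ (unexposed), nᵢ = n₁ᵢ+n₀ᵢ.
Stratum 1 (Site A): n₁ = 186, n₀ = 106, n = 292; a·n₀/n = 5·106/292 = 1.8151; c·n₁/n = 12·186/292 = 7.6438
Stratum 2 (Site B): n₁ = 380, n₀ = 335, n = 715; a·n₀/n = 56·335/715 = 26.2378; c·n₁/n = 63·380/715 = 33.4825
RR_MH = (1.8151 + 26.2378) / (7.6438 + 33.4825) = 28.0528 / 41.1264 = 0.68211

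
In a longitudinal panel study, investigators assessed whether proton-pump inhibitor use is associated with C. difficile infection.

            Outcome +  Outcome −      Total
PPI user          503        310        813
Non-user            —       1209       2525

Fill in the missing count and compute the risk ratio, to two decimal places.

1.19

The missing cell is in the unexposed row: 2525 − 1209 = 1316.
So a = 503, b = 310, c = 1316, d = 1209.
RR = [a/(a+b)] / [c/(c+d)] = (503/813) / (1316/2525) = 0.61870/0.52119 = 1.18709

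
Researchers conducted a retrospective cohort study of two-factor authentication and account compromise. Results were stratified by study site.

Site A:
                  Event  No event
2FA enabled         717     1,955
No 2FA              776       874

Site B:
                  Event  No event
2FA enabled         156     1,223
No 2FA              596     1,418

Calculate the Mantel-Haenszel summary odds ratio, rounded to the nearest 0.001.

0.371

OR_MH = Σ(aᵢdᵢ/nᵢ) / Σ(bᵢcᵢ/nᵢ), where nᵢ is the stratum total.
Stratum 1 (Site A): n = 4322; a·d/n = 717·874/4322 = 144.9926; b·c/n = 1955·776/4322 = 351.0134
Stratum 2 (Site B): n = 3393; a·d/n = 156·1418/3393 = 65.1954; b·c/n = 1223·596/3393 = 214.8270
OR_MH = (144.9926 + 65.1954) / (351.0134 + 214.8270) = 210.1880 / 565.8404 = 0.37146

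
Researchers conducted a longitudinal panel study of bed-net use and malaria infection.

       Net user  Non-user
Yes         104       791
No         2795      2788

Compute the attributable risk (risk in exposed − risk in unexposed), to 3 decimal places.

Reading the table with exposure as columns: a = 104 (Net user, case), b = 2795 (Net user, non-case), c = 791 (Non-user, case), d = 2788.
Risk in exposed = 104/2899 = 0.035874; risk in unexposed = 791/3579 = 0.221011.
Risk difference = 0.035874 − 0.221011 = -0.185137

-0.185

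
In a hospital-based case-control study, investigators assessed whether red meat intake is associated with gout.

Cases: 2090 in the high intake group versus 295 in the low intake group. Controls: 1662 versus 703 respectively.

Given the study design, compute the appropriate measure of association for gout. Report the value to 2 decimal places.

3.00

From the description: a = 2090, b = 1662, c = 295, d = 703.
This is a hospital-based case-control study: participants were sampled on outcome status, so risks in the source population cannot be estimated directly — relative risk is not valid here. The odds ratio is the appropriate measure.
OR = (a·d)/(b·c) = (2090 × 703) / (1662 × 295) = 1469270 / 490290 = 2.99674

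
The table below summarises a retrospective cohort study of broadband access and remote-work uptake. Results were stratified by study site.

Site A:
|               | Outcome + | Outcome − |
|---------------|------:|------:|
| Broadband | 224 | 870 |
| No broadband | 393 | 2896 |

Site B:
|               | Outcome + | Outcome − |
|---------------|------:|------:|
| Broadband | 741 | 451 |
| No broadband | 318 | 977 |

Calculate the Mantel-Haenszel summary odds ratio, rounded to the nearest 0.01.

OR_MH = Σ(aᵢdᵢ/nᵢ) / Σ(bᵢcᵢ/nᵢ), where nᵢ is the stratum total.
Stratum 1 (Site A): n = 4383; a·d/n = 224·2896/4383 = 148.0046; b·c/n = 870·393/4383 = 78.0082
Stratum 2 (Site B): n = 2487; a·d/n = 741·977/2487 = 291.0965; b·c/n = 451·318/2487 = 57.6671
OR_MH = (148.0046 + 291.0965) / (78.0082 + 57.6671) = 439.1011 / 135.6753 = 3.23641

3.24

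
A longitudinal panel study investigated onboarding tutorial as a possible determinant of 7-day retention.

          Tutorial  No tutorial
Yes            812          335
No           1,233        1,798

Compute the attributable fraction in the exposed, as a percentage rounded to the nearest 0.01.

Reading the table with exposure as columns: a = 812 (Tutorial, case), b = 1233 (Tutorial, non-case), c = 335 (No tutorial, case), d = 1798.
Risk in exposed = 812/2045 = 0.39707; risk in unexposed = 335/2133 = 0.15706.
RR = 0.39707/0.15706 = 2.52818
AR% = (RR − 1)/RR × 100 = (2.52818 − 1)/2.52818 × 100 = 60.4459%

60.45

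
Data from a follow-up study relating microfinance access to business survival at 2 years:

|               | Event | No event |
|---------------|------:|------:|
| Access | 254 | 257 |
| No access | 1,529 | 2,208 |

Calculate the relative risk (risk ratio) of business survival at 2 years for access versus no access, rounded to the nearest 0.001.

Cells: a = 254, b = 257, c = 1529, d = 2208.
Risk in exposed = 254/511 = 0.49706; risk in unexposed = 1529/3737 = 0.40915.
RR = 0.49706 / 0.40915 = 1.21487
The risk among the exposed is 1.21 times that among the unexposed.

1.215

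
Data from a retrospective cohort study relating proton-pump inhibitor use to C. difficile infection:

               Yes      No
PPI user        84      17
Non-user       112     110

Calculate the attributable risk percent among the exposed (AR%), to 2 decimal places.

39.34

Cells: a = 84, b = 17, c = 112, d = 110.
Risk in exposed = 84/101 = 0.83168; risk in unexposed = 112/222 = 0.50450.
RR = 0.83168/0.50450 = 1.64851
AR% = (RR − 1)/RR × 100 = (1.64851 − 1)/1.64851 × 100 = 39.3393%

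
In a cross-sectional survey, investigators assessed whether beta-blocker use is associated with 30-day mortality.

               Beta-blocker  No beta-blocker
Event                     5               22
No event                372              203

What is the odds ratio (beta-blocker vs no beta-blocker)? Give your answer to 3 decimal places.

Reading the table with exposure as columns: a = 5 (Beta-blocker, case), b = 372 (Beta-blocker, non-case), c = 22 (No beta-blocker, case), d = 203.
OR = (a·d)/(b·c) = (5 × 203) / (372 × 22) = 1015 / 8184 = 0.12402
Exposure is associated with lower odds of 30-day mortality (OR = 0.12 < 1).

0.124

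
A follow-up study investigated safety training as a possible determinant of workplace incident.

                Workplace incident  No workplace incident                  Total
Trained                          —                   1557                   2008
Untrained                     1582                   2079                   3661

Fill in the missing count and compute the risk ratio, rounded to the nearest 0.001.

0.520

The missing cell is in the exposed row: 2008 − 1557 = 451.
So a = 451, b = 1557, c = 1582, d = 2079.
RR = [a/(a+b)] / [c/(c+d)] = (451/2008) / (1582/3661) = 0.22460/0.43212 = 0.51976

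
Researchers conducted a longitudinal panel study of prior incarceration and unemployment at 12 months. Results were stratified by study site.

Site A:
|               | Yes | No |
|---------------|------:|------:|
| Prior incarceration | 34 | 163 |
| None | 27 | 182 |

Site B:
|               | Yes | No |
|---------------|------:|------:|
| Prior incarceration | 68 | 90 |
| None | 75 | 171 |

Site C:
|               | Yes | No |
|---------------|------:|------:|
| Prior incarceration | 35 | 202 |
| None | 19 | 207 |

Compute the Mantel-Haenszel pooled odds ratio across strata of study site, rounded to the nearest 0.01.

OR_MH = Σ(aᵢdᵢ/nᵢ) / Σ(bᵢcᵢ/nᵢ), where nᵢ is the stratum total.
Stratum 1 (Site A): n = 406; a·d/n = 34·182/406 = 15.2414; b·c/n = 163·27/406 = 10.8399
Stratum 2 (Site B): n = 404; a·d/n = 68·171/404 = 28.7822; b·c/n = 90·75/404 = 16.7079
Stratum 3 (Site C): n = 463; a·d/n = 35·207/463 = 15.6479; b·c/n = 202·19/463 = 8.2894
OR_MH = (15.2414 + 28.7822 + 15.6479) / (10.8399 + 16.7079 + 8.2894) = 59.6715 / 35.8372 = 1.66507

1.67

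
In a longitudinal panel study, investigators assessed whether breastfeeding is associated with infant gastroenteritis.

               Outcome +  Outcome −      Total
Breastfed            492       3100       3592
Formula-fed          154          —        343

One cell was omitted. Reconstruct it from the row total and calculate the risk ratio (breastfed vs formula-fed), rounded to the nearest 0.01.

The missing cell is in the unexposed row: 343 − 154 = 189.
So a = 492, b = 3100, c = 154, d = 189.
RR = [a/(a+b)] / [c/(c+d)] = (492/3592) / (154/343) = 0.13697/0.44898 = 0.30507

0.31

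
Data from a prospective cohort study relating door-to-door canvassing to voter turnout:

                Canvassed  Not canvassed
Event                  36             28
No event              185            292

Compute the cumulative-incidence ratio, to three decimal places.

Reading the table with exposure as columns: a = 36 (Canvassed, case), b = 185 (Canvassed, non-case), c = 28 (Not canvassed, case), d = 292.
Risk in exposed = 36/221 = 0.16290; risk in unexposed = 28/320 = 0.08750.
RR = 0.16290 / 0.08750 = 1.86167
The risk among the exposed is 1.86 times that among the unexposed.

1.862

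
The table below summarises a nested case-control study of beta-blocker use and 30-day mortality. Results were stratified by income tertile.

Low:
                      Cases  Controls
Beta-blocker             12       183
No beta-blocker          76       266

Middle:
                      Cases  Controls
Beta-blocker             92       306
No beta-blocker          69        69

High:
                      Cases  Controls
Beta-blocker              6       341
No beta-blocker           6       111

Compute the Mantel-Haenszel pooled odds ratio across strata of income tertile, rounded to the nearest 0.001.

OR_MH = Σ(aᵢdᵢ/nᵢ) / Σ(bᵢcᵢ/nᵢ), where nᵢ is the stratum total.
Stratum 1 (Low): n = 537; a·d/n = 12·266/537 = 5.9441; b·c/n = 183·76/537 = 25.8994
Stratum 2 (Middle): n = 536; a·d/n = 92·69/536 = 11.8433; b·c/n = 306·69/536 = 39.3918
Stratum 3 (High): n = 464; a·d/n = 6·111/464 = 1.4353; b·c/n = 341·6/464 = 4.4095
OR_MH = (5.9441 + 11.8433 + 1.4353) / (25.8994 + 39.3918 + 4.4095) = 19.2228 / 69.7007 = 0.27579

0.276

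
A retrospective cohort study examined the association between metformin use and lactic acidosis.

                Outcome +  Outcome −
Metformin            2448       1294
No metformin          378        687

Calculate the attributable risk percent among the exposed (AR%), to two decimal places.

Cells: a = 2448, b = 1294, c = 378, d = 687.
Risk in exposed = 2448/3742 = 0.65420; risk in unexposed = 378/1065 = 0.35493.
RR = 0.65420/0.35493 = 1.84317
AR% = (RR − 1)/RR × 100 = (1.84317 − 1)/1.84317 × 100 = 45.7457%

45.75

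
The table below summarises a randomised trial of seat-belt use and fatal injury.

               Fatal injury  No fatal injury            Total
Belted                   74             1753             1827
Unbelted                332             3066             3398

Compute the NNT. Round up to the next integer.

18

Risk in treated group = 74/1827 = 0.04050; risk in control = 332/3398 = 0.09770.
Absolute risk reduction = 0.09770 − 0.04050 = 0.05720
NNT = 1 / ARR = 1 / 0.05720 = 17.482 → round up → 18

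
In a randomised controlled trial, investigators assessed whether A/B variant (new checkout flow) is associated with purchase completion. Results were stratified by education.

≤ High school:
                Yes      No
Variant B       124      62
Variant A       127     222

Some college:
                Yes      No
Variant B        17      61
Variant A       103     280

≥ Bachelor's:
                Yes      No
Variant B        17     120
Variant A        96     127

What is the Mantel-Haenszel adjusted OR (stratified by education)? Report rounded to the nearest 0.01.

OR_MH = Σ(aᵢdᵢ/nᵢ) / Σ(bᵢcᵢ/nᵢ), where nᵢ is the stratum total.
Stratum 1 (≤ High school): n = 535; a·d/n = 124·222/535 = 51.4542; b·c/n = 62·127/535 = 14.7178
Stratum 2 (Some college): n = 461; a·d/n = 17·280/461 = 10.3254; b·c/n = 61·103/461 = 13.6291
Stratum 3 (≥ Bachelor's): n = 360; a·d/n = 17·127/360 = 5.9972; b·c/n = 120·96/360 = 32.0000
OR_MH = (51.4542 + 10.3254 + 5.9972) / (14.7178 + 13.6291 + 32.0000) = 67.7768 / 60.3468 = 1.12312

1.12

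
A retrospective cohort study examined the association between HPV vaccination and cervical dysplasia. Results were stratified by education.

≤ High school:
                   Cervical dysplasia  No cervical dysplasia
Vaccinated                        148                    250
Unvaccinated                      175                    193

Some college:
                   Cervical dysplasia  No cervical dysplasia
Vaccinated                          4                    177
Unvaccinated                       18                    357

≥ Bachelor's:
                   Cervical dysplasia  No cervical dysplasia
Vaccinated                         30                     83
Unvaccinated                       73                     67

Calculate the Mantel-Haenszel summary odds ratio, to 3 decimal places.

OR_MH = Σ(aᵢdᵢ/nᵢ) / Σ(bᵢcᵢ/nᵢ), where nᵢ is the stratum total.
Stratum 1 (≤ High school): n = 766; a·d/n = 148·193/766 = 37.2898; b·c/n = 250·175/766 = 57.1149
Stratum 2 (Some college): n = 556; a·d/n = 4·357/556 = 2.5683; b·c/n = 177·18/556 = 5.7302
Stratum 3 (≥ Bachelor's): n = 253; a·d/n = 30·67/253 = 7.9447; b·c/n = 83·73/253 = 23.9486
OR_MH = (37.2898 + 2.5683 + 7.9447) / (57.1149 + 5.7302 + 23.9486) = 47.8028 / 86.7937 = 0.55076

0.551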